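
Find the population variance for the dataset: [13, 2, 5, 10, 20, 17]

39.8056

Step 1: Compute the mean: (13 + 2 + 5 + 10 + 20 + 17) / 6 = 11.1667
Step 2: Compute squared deviations from the mean:
  (13 - 11.1667)^2 = 3.3611
  (2 - 11.1667)^2 = 84.0278
  (5 - 11.1667)^2 = 38.0278
  (10 - 11.1667)^2 = 1.3611
  (20 - 11.1667)^2 = 78.0278
  (17 - 11.1667)^2 = 34.0278
Step 3: Sum of squared deviations = 238.8333
Step 4: Population variance = 238.8333 / 6 = 39.8056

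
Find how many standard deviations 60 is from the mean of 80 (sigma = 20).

-1

Step 1: Recall the z-score formula: z = (x - mu) / sigma
Step 2: Substitute values: z = (60 - 80) / 20
Step 3: z = -20 / 20 = -1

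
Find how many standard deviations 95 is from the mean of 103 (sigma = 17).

-0.4706

Step 1: Recall the z-score formula: z = (x - mu) / sigma
Step 2: Substitute values: z = (95 - 103) / 17
Step 3: z = -8 / 17 = -0.4706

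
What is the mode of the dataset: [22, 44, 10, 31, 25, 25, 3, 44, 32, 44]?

44

Step 1: Count the frequency of each value:
  3: appears 1 time(s)
  10: appears 1 time(s)
  22: appears 1 time(s)
  25: appears 2 time(s)
  31: appears 1 time(s)
  32: appears 1 time(s)
  44: appears 3 time(s)
Step 2: The value 44 appears most frequently (3 times).
Step 3: Mode = 44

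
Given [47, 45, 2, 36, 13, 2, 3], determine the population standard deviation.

19.2237

Step 1: Compute the mean: 21.1429
Step 2: Sum of squared deviations from the mean: 2586.8571
Step 3: Population variance = 2586.8571 / 7 = 369.551
Step 4: Standard deviation = sqrt(369.551) = 19.2237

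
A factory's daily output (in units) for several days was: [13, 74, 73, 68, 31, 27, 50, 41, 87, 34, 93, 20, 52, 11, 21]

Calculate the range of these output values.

82

Step 1: Identify the maximum value: max = 93
Step 2: Identify the minimum value: min = 11
Step 3: Range = max - min = 93 - 11 = 82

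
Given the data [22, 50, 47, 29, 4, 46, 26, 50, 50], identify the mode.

50

Step 1: Count the frequency of each value:
  4: appears 1 time(s)
  22: appears 1 time(s)
  26: appears 1 time(s)
  29: appears 1 time(s)
  46: appears 1 time(s)
  47: appears 1 time(s)
  50: appears 3 time(s)
Step 2: The value 50 appears most frequently (3 times).
Step 3: Mode = 50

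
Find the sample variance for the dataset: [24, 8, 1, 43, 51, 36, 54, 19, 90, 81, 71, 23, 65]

789.7692

Step 1: Compute the mean: (24 + 8 + 1 + 43 + 51 + 36 + 54 + 19 + 90 + 81 + 71 + 23 + 65) / 13 = 43.5385
Step 2: Compute squared deviations from the mean:
  (24 - 43.5385)^2 = 381.7515
  (8 - 43.5385)^2 = 1262.9822
  (1 - 43.5385)^2 = 1809.5207
  (43 - 43.5385)^2 = 0.2899
  (51 - 43.5385)^2 = 55.6746
  (36 - 43.5385)^2 = 56.8284
  (54 - 43.5385)^2 = 109.4438
  (19 - 43.5385)^2 = 602.1361
  (90 - 43.5385)^2 = 2158.6746
  (81 - 43.5385)^2 = 1403.3669
  (71 - 43.5385)^2 = 754.1361
  (23 - 43.5385)^2 = 421.8284
  (65 - 43.5385)^2 = 460.5976
Step 3: Sum of squared deviations = 9477.2308
Step 4: Sample variance = 9477.2308 / 12 = 789.7692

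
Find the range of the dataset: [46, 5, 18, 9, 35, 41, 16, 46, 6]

41

Step 1: Identify the maximum value: max = 46
Step 2: Identify the minimum value: min = 5
Step 3: Range = max - min = 46 - 5 = 41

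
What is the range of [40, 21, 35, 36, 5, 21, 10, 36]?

35

Step 1: Identify the maximum value: max = 40
Step 2: Identify the minimum value: min = 5
Step 3: Range = max - min = 40 - 5 = 35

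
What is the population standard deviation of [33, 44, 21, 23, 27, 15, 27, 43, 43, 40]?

9.9519

Step 1: Compute the mean: 31.6
Step 2: Sum of squared deviations from the mean: 990.4
Step 3: Population variance = 990.4 / 10 = 99.04
Step 4: Standard deviation = sqrt(99.04) = 9.9519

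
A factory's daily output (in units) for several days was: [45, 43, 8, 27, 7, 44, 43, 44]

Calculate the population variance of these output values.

240.2344

Step 1: Compute the mean: (45 + 43 + 8 + 27 + 7 + 44 + 43 + 44) / 8 = 32.625
Step 2: Compute squared deviations from the mean:
  (45 - 32.625)^2 = 153.1406
  (43 - 32.625)^2 = 107.6406
  (8 - 32.625)^2 = 606.3906
  (27 - 32.625)^2 = 31.6406
  (7 - 32.625)^2 = 656.6406
  (44 - 32.625)^2 = 129.3906
  (43 - 32.625)^2 = 107.6406
  (44 - 32.625)^2 = 129.3906
Step 3: Sum of squared deviations = 1921.875
Step 4: Population variance = 1921.875 / 8 = 240.2344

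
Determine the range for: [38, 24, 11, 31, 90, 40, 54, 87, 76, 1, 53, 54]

89

Step 1: Identify the maximum value: max = 90
Step 2: Identify the minimum value: min = 1
Step 3: Range = max - min = 90 - 1 = 89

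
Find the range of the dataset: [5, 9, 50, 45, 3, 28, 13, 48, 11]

47

Step 1: Identify the maximum value: max = 50
Step 2: Identify the minimum value: min = 3
Step 3: Range = max - min = 50 - 3 = 47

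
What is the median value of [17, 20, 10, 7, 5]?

10

Step 1: Sort the data in ascending order: [5, 7, 10, 17, 20]
Step 2: The number of values is n = 5.
Step 3: Since n is odd, the median is the middle value at position 3: 10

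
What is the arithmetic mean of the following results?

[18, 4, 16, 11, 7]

11.2

Step 1: Sum all values: 18 + 4 + 16 + 11 + 7 = 56
Step 2: Count the number of values: n = 5
Step 3: Mean = sum / n = 56 / 5 = 11.2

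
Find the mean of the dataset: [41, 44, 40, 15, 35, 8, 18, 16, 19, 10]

24.6

Step 1: Sum all values: 41 + 44 + 40 + 15 + 35 + 8 + 18 + 16 + 19 + 10 = 246
Step 2: Count the number of values: n = 10
Step 3: Mean = sum / n = 246 / 10 = 24.6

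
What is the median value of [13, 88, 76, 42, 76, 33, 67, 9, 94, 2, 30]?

42

Step 1: Sort the data in ascending order: [2, 9, 13, 30, 33, 42, 67, 76, 76, 88, 94]
Step 2: The number of values is n = 11.
Step 3: Since n is odd, the median is the middle value at position 6: 42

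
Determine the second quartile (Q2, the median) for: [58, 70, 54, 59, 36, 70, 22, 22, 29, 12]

45

Step 1: Sort the data: [12, 22, 22, 29, 36, 54, 58, 59, 70, 70]
Step 2: n = 10
Step 3: Q2 is the median. Since n is even, it is the average of the values at positions 5 and 6:
  Q2 = (36 + 54) / 2 = 45
Step 4: Q2 = 45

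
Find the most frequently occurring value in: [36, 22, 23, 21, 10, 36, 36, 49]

36

Step 1: Count the frequency of each value:
  10: appears 1 time(s)
  21: appears 1 time(s)
  22: appears 1 time(s)
  23: appears 1 time(s)
  36: appears 3 time(s)
  49: appears 1 time(s)
Step 2: The value 36 appears most frequently (3 times).
Step 3: Mode = 36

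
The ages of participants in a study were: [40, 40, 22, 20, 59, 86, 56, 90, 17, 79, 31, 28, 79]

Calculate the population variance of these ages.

654.7929

Step 1: Compute the mean: (40 + 40 + 22 + 20 + 59 + 86 + 56 + 90 + 17 + 79 + 31 + 28 + 79) / 13 = 49.7692
Step 2: Compute squared deviations from the mean:
  (40 - 49.7692)^2 = 95.4379
  (40 - 49.7692)^2 = 95.4379
  (22 - 49.7692)^2 = 771.1302
  (20 - 49.7692)^2 = 886.2071
  (59 - 49.7692)^2 = 85.2071
  (86 - 49.7692)^2 = 1312.6686
  (56 - 49.7692)^2 = 38.8225
  (90 - 49.7692)^2 = 1618.5148
  (17 - 49.7692)^2 = 1073.8225
  (79 - 49.7692)^2 = 854.4379
  (31 - 49.7692)^2 = 352.284
  (28 - 49.7692)^2 = 473.8994
  (79 - 49.7692)^2 = 854.4379
Step 3: Sum of squared deviations = 8512.3077
Step 4: Population variance = 8512.3077 / 13 = 654.7929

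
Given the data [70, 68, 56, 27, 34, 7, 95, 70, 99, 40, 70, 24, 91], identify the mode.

70

Step 1: Count the frequency of each value:
  7: appears 1 time(s)
  24: appears 1 time(s)
  27: appears 1 time(s)
  34: appears 1 time(s)
  40: appears 1 time(s)
  56: appears 1 time(s)
  68: appears 1 time(s)
  70: appears 3 time(s)
  91: appears 1 time(s)
  95: appears 1 time(s)
  99: appears 1 time(s)
Step 2: The value 70 appears most frequently (3 times).
Step 3: Mode = 70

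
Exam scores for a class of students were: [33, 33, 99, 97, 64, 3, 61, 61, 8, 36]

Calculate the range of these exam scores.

96

Step 1: Identify the maximum value: max = 99
Step 2: Identify the minimum value: min = 3
Step 3: Range = max - min = 99 - 3 = 96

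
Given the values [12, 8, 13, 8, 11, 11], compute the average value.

10.5

Step 1: Sum all values: 12 + 8 + 13 + 8 + 11 + 11 = 63
Step 2: Count the number of values: n = 6
Step 3: Mean = sum / n = 63 / 6 = 10.5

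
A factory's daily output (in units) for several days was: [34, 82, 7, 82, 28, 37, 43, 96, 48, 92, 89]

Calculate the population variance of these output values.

868.7273

Step 1: Compute the mean: (34 + 82 + 7 + 82 + 28 + 37 + 43 + 96 + 48 + 92 + 89) / 11 = 58
Step 2: Compute squared deviations from the mean:
  (34 - 58)^2 = 576
  (82 - 58)^2 = 576
  (7 - 58)^2 = 2601
  (82 - 58)^2 = 576
  (28 - 58)^2 = 900
  (37 - 58)^2 = 441
  (43 - 58)^2 = 225
  (96 - 58)^2 = 1444
  (48 - 58)^2 = 100
  (92 - 58)^2 = 1156
  (89 - 58)^2 = 961
Step 3: Sum of squared deviations = 9556
Step 4: Population variance = 9556 / 11 = 868.7273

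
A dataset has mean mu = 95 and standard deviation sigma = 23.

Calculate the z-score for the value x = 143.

2.087

Step 1: Recall the z-score formula: z = (x - mu) / sigma
Step 2: Substitute values: z = (143 - 95) / 23
Step 3: z = 48 / 23 = 2.087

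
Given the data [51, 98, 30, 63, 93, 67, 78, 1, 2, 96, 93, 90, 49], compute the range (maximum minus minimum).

97

Step 1: Identify the maximum value: max = 98
Step 2: Identify the minimum value: min = 1
Step 3: Range = max - min = 98 - 1 = 97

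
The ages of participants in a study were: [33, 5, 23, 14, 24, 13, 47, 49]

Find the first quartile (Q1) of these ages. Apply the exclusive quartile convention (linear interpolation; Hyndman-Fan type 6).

13.25

Step 1: Sort the data: [5, 13, 14, 23, 24, 33, 47, 49]
Step 2: n = 8
Step 3: Using the exclusive quartile method:
  Q1 = 13.25
  Q2 (median) = 23.5
  Q3 = 43.5
  IQR = Q3 - Q1 = 43.5 - 13.25 = 30.25
Step 4: Q1 = 13.25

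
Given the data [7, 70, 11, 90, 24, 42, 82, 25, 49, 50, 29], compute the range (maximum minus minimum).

83

Step 1: Identify the maximum value: max = 90
Step 2: Identify the minimum value: min = 7
Step 3: Range = max - min = 90 - 7 = 83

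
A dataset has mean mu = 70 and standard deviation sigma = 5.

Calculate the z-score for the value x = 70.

0

Step 1: Recall the z-score formula: z = (x - mu) / sigma
Step 2: Substitute values: z = (70 - 70) / 5
Step 3: z = 0 / 5 = 0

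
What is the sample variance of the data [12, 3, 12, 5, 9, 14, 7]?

16.4762

Step 1: Compute the mean: (12 + 3 + 12 + 5 + 9 + 14 + 7) / 7 = 8.8571
Step 2: Compute squared deviations from the mean:
  (12 - 8.8571)^2 = 9.8776
  (3 - 8.8571)^2 = 34.3061
  (12 - 8.8571)^2 = 9.8776
  (5 - 8.8571)^2 = 14.8776
  (9 - 8.8571)^2 = 0.0204
  (14 - 8.8571)^2 = 26.449
  (7 - 8.8571)^2 = 3.449
Step 3: Sum of squared deviations = 98.8571
Step 4: Sample variance = 98.8571 / 6 = 16.4762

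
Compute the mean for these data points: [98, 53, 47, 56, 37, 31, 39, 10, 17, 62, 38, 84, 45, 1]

44.1429

Step 1: Sum all values: 98 + 53 + 47 + 56 + 37 + 31 + 39 + 10 + 17 + 62 + 38 + 84 + 45 + 1 = 618
Step 2: Count the number of values: n = 14
Step 3: Mean = sum / n = 618 / 14 = 44.1429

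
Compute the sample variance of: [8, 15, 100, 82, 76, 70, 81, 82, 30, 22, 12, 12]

1239.7879

Step 1: Compute the mean: (8 + 15 + 100 + 82 + 76 + 70 + 81 + 82 + 30 + 22 + 12 + 12) / 12 = 49.1667
Step 2: Compute squared deviations from the mean:
  (8 - 49.1667)^2 = 1694.6944
  (15 - 49.1667)^2 = 1167.3611
  (100 - 49.1667)^2 = 2584.0278
  (82 - 49.1667)^2 = 1078.0278
  (76 - 49.1667)^2 = 720.0278
  (70 - 49.1667)^2 = 434.0278
  (81 - 49.1667)^2 = 1013.3611
  (82 - 49.1667)^2 = 1078.0278
  (30 - 49.1667)^2 = 367.3611
  (22 - 49.1667)^2 = 738.0278
  (12 - 49.1667)^2 = 1381.3611
  (12 - 49.1667)^2 = 1381.3611
Step 3: Sum of squared deviations = 13637.6667
Step 4: Sample variance = 13637.6667 / 11 = 1239.7879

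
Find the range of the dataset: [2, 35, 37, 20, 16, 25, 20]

35

Step 1: Identify the maximum value: max = 37
Step 2: Identify the minimum value: min = 2
Step 3: Range = max - min = 37 - 2 = 35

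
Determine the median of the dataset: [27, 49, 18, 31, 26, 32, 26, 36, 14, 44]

29

Step 1: Sort the data in ascending order: [14, 18, 26, 26, 27, 31, 32, 36, 44, 49]
Step 2: The number of values is n = 10.
Step 3: Since n is even, the median is the average of positions 5 and 6:
  Median = (27 + 31) / 2 = 29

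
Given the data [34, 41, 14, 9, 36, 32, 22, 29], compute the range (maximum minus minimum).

32

Step 1: Identify the maximum value: max = 41
Step 2: Identify the minimum value: min = 9
Step 3: Range = max - min = 41 - 9 = 32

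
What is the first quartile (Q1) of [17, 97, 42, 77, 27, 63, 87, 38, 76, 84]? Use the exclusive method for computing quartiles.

35.25

Step 1: Sort the data: [17, 27, 38, 42, 63, 76, 77, 84, 87, 97]
Step 2: n = 10
Step 3: Using the exclusive quartile method:
  Q1 = 35.25
  Q2 (median) = 69.5
  Q3 = 84.75
  IQR = Q3 - Q1 = 84.75 - 35.25 = 49.5
Step 4: Q1 = 35.25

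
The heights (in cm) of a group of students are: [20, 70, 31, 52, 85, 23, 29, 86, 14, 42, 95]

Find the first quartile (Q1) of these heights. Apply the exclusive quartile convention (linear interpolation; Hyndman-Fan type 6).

23

Step 1: Sort the data: [14, 20, 23, 29, 31, 42, 52, 70, 85, 86, 95]
Step 2: n = 11
Step 3: Using the exclusive quartile method:
  Q1 = 23
  Q2 (median) = 42
  Q3 = 85
  IQR = Q3 - Q1 = 85 - 23 = 62
Step 4: Q1 = 23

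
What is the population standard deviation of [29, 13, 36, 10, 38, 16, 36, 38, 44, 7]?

13.0465

Step 1: Compute the mean: 26.7
Step 2: Sum of squared deviations from the mean: 1702.1
Step 3: Population variance = 1702.1 / 10 = 170.21
Step 4: Standard deviation = sqrt(170.21) = 13.0465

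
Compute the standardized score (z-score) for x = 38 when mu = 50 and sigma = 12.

-1

Step 1: Recall the z-score formula: z = (x - mu) / sigma
Step 2: Substitute values: z = (38 - 50) / 12
Step 3: z = -12 / 12 = -1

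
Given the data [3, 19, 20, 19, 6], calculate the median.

19

Step 1: Sort the data in ascending order: [3, 6, 19, 19, 20]
Step 2: The number of values is n = 5.
Step 3: Since n is odd, the median is the middle value at position 3: 19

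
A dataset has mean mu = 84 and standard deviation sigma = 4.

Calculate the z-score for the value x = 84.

0

Step 1: Recall the z-score formula: z = (x - mu) / sigma
Step 2: Substitute values: z = (84 - 84) / 4
Step 3: z = 0 / 4 = 0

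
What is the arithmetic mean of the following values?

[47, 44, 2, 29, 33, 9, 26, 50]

30

Step 1: Sum all values: 47 + 44 + 2 + 29 + 33 + 9 + 26 + 50 = 240
Step 2: Count the number of values: n = 8
Step 3: Mean = sum / n = 240 / 8 = 30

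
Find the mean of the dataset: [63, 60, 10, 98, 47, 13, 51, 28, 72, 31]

47.3

Step 1: Sum all values: 63 + 60 + 10 + 98 + 47 + 13 + 51 + 28 + 72 + 31 = 473
Step 2: Count the number of values: n = 10
Step 3: Mean = sum / n = 473 / 10 = 47.3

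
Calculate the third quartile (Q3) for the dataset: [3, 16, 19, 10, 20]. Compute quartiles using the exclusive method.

19.5

Step 1: Sort the data: [3, 10, 16, 19, 20]
Step 2: n = 5
Step 3: Using the exclusive quartile method:
  Q1 = 6.5
  Q2 (median) = 16
  Q3 = 19.5
  IQR = Q3 - Q1 = 19.5 - 6.5 = 13
Step 4: Q3 = 19.5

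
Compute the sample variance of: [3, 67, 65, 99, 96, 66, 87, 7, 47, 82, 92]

1115.4545

Step 1: Compute the mean: (3 + 67 + 65 + 99 + 96 + 66 + 87 + 7 + 47 + 82 + 92) / 11 = 64.6364
Step 2: Compute squared deviations from the mean:
  (3 - 64.6364)^2 = 3799.0413
  (67 - 64.6364)^2 = 5.5868
  (65 - 64.6364)^2 = 0.1322
  (99 - 64.6364)^2 = 1180.8595
  (96 - 64.6364)^2 = 983.6777
  (66 - 64.6364)^2 = 1.8595
  (87 - 64.6364)^2 = 500.1322
  (7 - 64.6364)^2 = 3321.9504
  (47 - 64.6364)^2 = 311.0413
  (82 - 64.6364)^2 = 301.4959
  (92 - 64.6364)^2 = 748.7686
Step 3: Sum of squared deviations = 11154.5455
Step 4: Sample variance = 11154.5455 / 10 = 1115.4545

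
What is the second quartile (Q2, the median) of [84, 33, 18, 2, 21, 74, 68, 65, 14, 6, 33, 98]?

33

Step 1: Sort the data: [2, 6, 14, 18, 21, 33, 33, 65, 68, 74, 84, 98]
Step 2: n = 12
Step 3: Q2 is the median. Since n is even, it is the average of the values at positions 6 and 7:
  Q2 = (33 + 33) / 2 = 33
Step 4: Q2 = 33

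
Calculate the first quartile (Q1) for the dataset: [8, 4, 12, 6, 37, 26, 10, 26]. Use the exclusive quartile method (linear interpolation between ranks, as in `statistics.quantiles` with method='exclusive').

6.5

Step 1: Sort the data: [4, 6, 8, 10, 12, 26, 26, 37]
Step 2: n = 8
Step 3: Using the exclusive quartile method:
  Q1 = 6.5
  Q2 (median) = 11
  Q3 = 26
  IQR = Q3 - Q1 = 26 - 6.5 = 19.5
Step 4: Q1 = 6.5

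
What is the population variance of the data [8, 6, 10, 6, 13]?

7.04

Step 1: Compute the mean: (8 + 6 + 10 + 6 + 13) / 5 = 8.6
Step 2: Compute squared deviations from the mean:
  (8 - 8.6)^2 = 0.36
  (6 - 8.6)^2 = 6.76
  (10 - 8.6)^2 = 1.96
  (6 - 8.6)^2 = 6.76
  (13 - 8.6)^2 = 19.36
Step 3: Sum of squared deviations = 35.2
Step 4: Population variance = 35.2 / 5 = 7.04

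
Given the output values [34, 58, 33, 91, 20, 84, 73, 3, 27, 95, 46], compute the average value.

51.2727

Step 1: Sum all values: 34 + 58 + 33 + 91 + 20 + 84 + 73 + 3 + 27 + 95 + 46 = 564
Step 2: Count the number of values: n = 11
Step 3: Mean = sum / n = 564 / 11 = 51.2727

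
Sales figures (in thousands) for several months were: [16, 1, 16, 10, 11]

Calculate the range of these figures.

15

Step 1: Identify the maximum value: max = 16
Step 2: Identify the minimum value: min = 1
Step 3: Range = max - min = 16 - 1 = 15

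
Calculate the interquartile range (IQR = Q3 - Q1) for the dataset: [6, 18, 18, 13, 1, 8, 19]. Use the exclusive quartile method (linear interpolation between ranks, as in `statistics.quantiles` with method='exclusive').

12

Step 1: Sort the data: [1, 6, 8, 13, 18, 18, 19]
Step 2: n = 7
Step 3: Using the exclusive quartile method:
  Q1 = 6
  Q2 (median) = 13
  Q3 = 18
  IQR = Q3 - Q1 = 18 - 6 = 12
Step 4: IQR = 12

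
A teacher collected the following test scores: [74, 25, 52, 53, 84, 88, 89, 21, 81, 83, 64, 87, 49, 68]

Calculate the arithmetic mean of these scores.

65.5714

Step 1: Sum all values: 74 + 25 + 52 + 53 + 84 + 88 + 89 + 21 + 81 + 83 + 64 + 87 + 49 + 68 = 918
Step 2: Count the number of values: n = 14
Step 3: Mean = sum / n = 918 / 14 = 65.5714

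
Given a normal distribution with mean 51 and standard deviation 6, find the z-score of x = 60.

1.5

Step 1: Recall the z-score formula: z = (x - mu) / sigma
Step 2: Substitute values: z = (60 - 51) / 6
Step 3: z = 9 / 6 = 1.5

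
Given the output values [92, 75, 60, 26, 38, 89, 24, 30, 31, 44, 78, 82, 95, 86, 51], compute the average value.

60.0667

Step 1: Sum all values: 92 + 75 + 60 + 26 + 38 + 89 + 24 + 30 + 31 + 44 + 78 + 82 + 95 + 86 + 51 = 901
Step 2: Count the number of values: n = 15
Step 3: Mean = sum / n = 901 / 15 = 60.0667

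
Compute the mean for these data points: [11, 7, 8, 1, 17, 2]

7.6667

Step 1: Sum all values: 11 + 7 + 8 + 1 + 17 + 2 = 46
Step 2: Count the number of values: n = 6
Step 3: Mean = sum / n = 46 / 6 = 7.6667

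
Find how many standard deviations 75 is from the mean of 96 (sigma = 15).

-1.4

Step 1: Recall the z-score formula: z = (x - mu) / sigma
Step 2: Substitute values: z = (75 - 96) / 15
Step 3: z = -21 / 15 = -1.4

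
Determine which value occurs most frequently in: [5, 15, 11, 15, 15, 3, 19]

15

Step 1: Count the frequency of each value:
  3: appears 1 time(s)
  5: appears 1 time(s)
  11: appears 1 time(s)
  15: appears 3 time(s)
  19: appears 1 time(s)
Step 2: The value 15 appears most frequently (3 times).
Step 3: Mode = 15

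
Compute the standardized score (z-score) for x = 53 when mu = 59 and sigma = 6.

-1

Step 1: Recall the z-score formula: z = (x - mu) / sigma
Step 2: Substitute values: z = (53 - 59) / 6
Step 3: z = -6 / 6 = -1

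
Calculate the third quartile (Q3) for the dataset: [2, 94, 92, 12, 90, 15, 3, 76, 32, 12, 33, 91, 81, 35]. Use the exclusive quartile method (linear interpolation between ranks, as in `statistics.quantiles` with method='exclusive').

90.25

Step 1: Sort the data: [2, 3, 12, 12, 15, 32, 33, 35, 76, 81, 90, 91, 92, 94]
Step 2: n = 14
Step 3: Using the exclusive quartile method:
  Q1 = 12
  Q2 (median) = 34
  Q3 = 90.25
  IQR = Q3 - Q1 = 90.25 - 12 = 78.25
Step 4: Q3 = 90.25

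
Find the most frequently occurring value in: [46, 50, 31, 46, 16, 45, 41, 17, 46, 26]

46

Step 1: Count the frequency of each value:
  16: appears 1 time(s)
  17: appears 1 time(s)
  26: appears 1 time(s)
  31: appears 1 time(s)
  41: appears 1 time(s)
  45: appears 1 time(s)
  46: appears 3 time(s)
  50: appears 1 time(s)
Step 2: The value 46 appears most frequently (3 times).
Step 3: Mode = 46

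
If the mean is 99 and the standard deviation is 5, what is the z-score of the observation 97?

-0.4

Step 1: Recall the z-score formula: z = (x - mu) / sigma
Step 2: Substitute values: z = (97 - 99) / 5
Step 3: z = -2 / 5 = -0.4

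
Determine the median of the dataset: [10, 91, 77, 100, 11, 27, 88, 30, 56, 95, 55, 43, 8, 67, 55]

55

Step 1: Sort the data in ascending order: [8, 10, 11, 27, 30, 43, 55, 55, 56, 67, 77, 88, 91, 95, 100]
Step 2: The number of values is n = 15.
Step 3: Since n is odd, the median is the middle value at position 8: 55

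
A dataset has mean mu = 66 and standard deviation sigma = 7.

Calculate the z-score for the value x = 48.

-2.5714

Step 1: Recall the z-score formula: z = (x - mu) / sigma
Step 2: Substitute values: z = (48 - 66) / 7
Step 3: z = -18 / 7 = -2.5714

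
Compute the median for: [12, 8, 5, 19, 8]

8

Step 1: Sort the data in ascending order: [5, 8, 8, 12, 19]
Step 2: The number of values is n = 5.
Step 3: Since n is odd, the median is the middle value at position 3: 8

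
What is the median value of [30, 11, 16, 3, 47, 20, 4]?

16

Step 1: Sort the data in ascending order: [3, 4, 11, 16, 20, 30, 47]
Step 2: The number of values is n = 7.
Step 3: Since n is odd, the median is the middle value at position 4: 16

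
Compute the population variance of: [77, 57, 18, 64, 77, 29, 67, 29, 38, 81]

486.61

Step 1: Compute the mean: (77 + 57 + 18 + 64 + 77 + 29 + 67 + 29 + 38 + 81) / 10 = 53.7
Step 2: Compute squared deviations from the mean:
  (77 - 53.7)^2 = 542.89
  (57 - 53.7)^2 = 10.89
  (18 - 53.7)^2 = 1274.49
  (64 - 53.7)^2 = 106.09
  (77 - 53.7)^2 = 542.89
  (29 - 53.7)^2 = 610.09
  (67 - 53.7)^2 = 176.89
  (29 - 53.7)^2 = 610.09
  (38 - 53.7)^2 = 246.49
  (81 - 53.7)^2 = 745.29
Step 3: Sum of squared deviations = 4866.1
Step 4: Population variance = 4866.1 / 10 = 486.61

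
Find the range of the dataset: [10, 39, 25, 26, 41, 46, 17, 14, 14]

36

Step 1: Identify the maximum value: max = 46
Step 2: Identify the minimum value: min = 10
Step 3: Range = max - min = 46 - 10 = 36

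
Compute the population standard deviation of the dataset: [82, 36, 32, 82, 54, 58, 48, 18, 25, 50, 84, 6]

24.7334

Step 1: Compute the mean: 47.9167
Step 2: Sum of squared deviations from the mean: 7340.9167
Step 3: Population variance = 7340.9167 / 12 = 611.7431
Step 4: Standard deviation = sqrt(611.7431) = 24.7334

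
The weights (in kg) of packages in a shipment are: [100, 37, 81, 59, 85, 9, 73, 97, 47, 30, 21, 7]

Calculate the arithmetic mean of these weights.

53.8333

Step 1: Sum all values: 100 + 37 + 81 + 59 + 85 + 9 + 73 + 97 + 47 + 30 + 21 + 7 = 646
Step 2: Count the number of values: n = 12
Step 3: Mean = sum / n = 646 / 12 = 53.8333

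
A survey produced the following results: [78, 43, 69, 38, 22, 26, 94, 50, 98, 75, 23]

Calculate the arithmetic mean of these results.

56

Step 1: Sum all values: 78 + 43 + 69 + 38 + 22 + 26 + 94 + 50 + 98 + 75 + 23 = 616
Step 2: Count the number of values: n = 11
Step 3: Mean = sum / n = 616 / 11 = 56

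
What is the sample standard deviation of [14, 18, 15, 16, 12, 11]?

2.582

Step 1: Compute the mean: 14.3333
Step 2: Sum of squared deviations from the mean: 33.3333
Step 3: Sample variance = 33.3333 / 5 = 6.6667
Step 4: Standard deviation = sqrt(6.6667) = 2.582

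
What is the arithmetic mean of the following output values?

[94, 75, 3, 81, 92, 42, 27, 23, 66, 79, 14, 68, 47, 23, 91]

55

Step 1: Sum all values: 94 + 75 + 3 + 81 + 92 + 42 + 27 + 23 + 66 + 79 + 14 + 68 + 47 + 23 + 91 = 825
Step 2: Count the number of values: n = 15
Step 3: Mean = sum / n = 825 / 15 = 55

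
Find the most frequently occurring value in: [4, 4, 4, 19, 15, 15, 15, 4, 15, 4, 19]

4

Step 1: Count the frequency of each value:
  4: appears 5 time(s)
  15: appears 4 time(s)
  19: appears 2 time(s)
Step 2: The value 4 appears most frequently (5 times).
Step 3: Mode = 4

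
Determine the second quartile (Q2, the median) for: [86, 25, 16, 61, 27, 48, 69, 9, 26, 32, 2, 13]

26.5

Step 1: Sort the data: [2, 9, 13, 16, 25, 26, 27, 32, 48, 61, 69, 86]
Step 2: n = 12
Step 3: Q2 is the median. Since n is even, it is the average of the values at positions 6 and 7:
  Q2 = (26 + 27) / 2 = 26.5
Step 4: Q2 = 26.5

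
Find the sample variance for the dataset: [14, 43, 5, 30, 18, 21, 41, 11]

192.9821

Step 1: Compute the mean: (14 + 43 + 5 + 30 + 18 + 21 + 41 + 11) / 8 = 22.875
Step 2: Compute squared deviations from the mean:
  (14 - 22.875)^2 = 78.7656
  (43 - 22.875)^2 = 405.0156
  (5 - 22.875)^2 = 319.5156
  (30 - 22.875)^2 = 50.7656
  (18 - 22.875)^2 = 23.7656
  (21 - 22.875)^2 = 3.5156
  (41 - 22.875)^2 = 328.5156
  (11 - 22.875)^2 = 141.0156
Step 3: Sum of squared deviations = 1350.875
Step 4: Sample variance = 1350.875 / 7 = 192.9821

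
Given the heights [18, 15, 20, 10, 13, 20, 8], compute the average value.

14.8571

Step 1: Sum all values: 18 + 15 + 20 + 10 + 13 + 20 + 8 = 104
Step 2: Count the number of values: n = 7
Step 3: Mean = sum / n = 104 / 7 = 14.8571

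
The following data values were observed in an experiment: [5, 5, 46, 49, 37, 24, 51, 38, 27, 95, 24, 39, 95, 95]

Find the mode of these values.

95

Step 1: Count the frequency of each value:
  5: appears 2 time(s)
  24: appears 2 time(s)
  27: appears 1 time(s)
  37: appears 1 time(s)
  38: appears 1 time(s)
  39: appears 1 time(s)
  46: appears 1 time(s)
  49: appears 1 time(s)
  51: appears 1 time(s)
  95: appears 3 time(s)
Step 2: The value 95 appears most frequently (3 times).
Step 3: Mode = 95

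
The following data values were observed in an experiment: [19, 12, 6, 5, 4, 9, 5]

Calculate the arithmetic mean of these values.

8.5714

Step 1: Sum all values: 19 + 12 + 6 + 5 + 4 + 9 + 5 = 60
Step 2: Count the number of values: n = 7
Step 3: Mean = sum / n = 60 / 7 = 8.5714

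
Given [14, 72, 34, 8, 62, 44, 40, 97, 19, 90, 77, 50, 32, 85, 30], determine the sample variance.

823.3524

Step 1: Compute the mean: (14 + 72 + 34 + 8 + 62 + 44 + 40 + 97 + 19 + 90 + 77 + 50 + 32 + 85 + 30) / 15 = 50.2667
Step 2: Compute squared deviations from the mean:
  (14 - 50.2667)^2 = 1315.2711
  (72 - 50.2667)^2 = 472.3378
  (34 - 50.2667)^2 = 264.6044
  (8 - 50.2667)^2 = 1786.4711
  (62 - 50.2667)^2 = 137.6711
  (44 - 50.2667)^2 = 39.2711
  (40 - 50.2667)^2 = 105.4044
  (97 - 50.2667)^2 = 2184.0044
  (19 - 50.2667)^2 = 977.6044
  (90 - 50.2667)^2 = 1578.7378
  (77 - 50.2667)^2 = 714.6711
  (50 - 50.2667)^2 = 0.0711
  (32 - 50.2667)^2 = 333.6711
  (85 - 50.2667)^2 = 1206.4044
  (30 - 50.2667)^2 = 410.7378
Step 3: Sum of squared deviations = 11526.9333
Step 4: Sample variance = 11526.9333 / 14 = 823.3524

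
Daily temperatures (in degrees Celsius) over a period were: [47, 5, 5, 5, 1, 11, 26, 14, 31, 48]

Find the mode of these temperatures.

5

Step 1: Count the frequency of each value:
  1: appears 1 time(s)
  5: appears 3 time(s)
  11: appears 1 time(s)
  14: appears 1 time(s)
  26: appears 1 time(s)
  31: appears 1 time(s)
  47: appears 1 time(s)
  48: appears 1 time(s)
Step 2: The value 5 appears most frequently (3 times).
Step 3: Mode = 5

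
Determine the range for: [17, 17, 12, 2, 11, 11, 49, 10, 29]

47

Step 1: Identify the maximum value: max = 49
Step 2: Identify the minimum value: min = 2
Step 3: Range = max - min = 49 - 2 = 47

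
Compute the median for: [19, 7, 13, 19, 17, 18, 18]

18

Step 1: Sort the data in ascending order: [7, 13, 17, 18, 18, 19, 19]
Step 2: The number of values is n = 7.
Step 3: Since n is odd, the median is the middle value at position 4: 18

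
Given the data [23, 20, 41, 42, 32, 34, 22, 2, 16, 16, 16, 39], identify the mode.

16

Step 1: Count the frequency of each value:
  2: appears 1 time(s)
  16: appears 3 time(s)
  20: appears 1 time(s)
  22: appears 1 time(s)
  23: appears 1 time(s)
  32: appears 1 time(s)
  34: appears 1 time(s)
  39: appears 1 time(s)
  41: appears 1 time(s)
  42: appears 1 time(s)
Step 2: The value 16 appears most frequently (3 times).
Step 3: Mode = 16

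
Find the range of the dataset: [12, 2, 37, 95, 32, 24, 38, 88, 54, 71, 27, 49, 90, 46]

93

Step 1: Identify the maximum value: max = 95
Step 2: Identify the minimum value: min = 2
Step 3: Range = max - min = 95 - 2 = 93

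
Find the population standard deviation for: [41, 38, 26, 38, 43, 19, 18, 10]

11.688

Step 1: Compute the mean: 29.125
Step 2: Sum of squared deviations from the mean: 1092.875
Step 3: Population variance = 1092.875 / 8 = 136.6094
Step 4: Standard deviation = sqrt(136.6094) = 11.688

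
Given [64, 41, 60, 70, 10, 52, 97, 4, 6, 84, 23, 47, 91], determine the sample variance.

1018.0769

Step 1: Compute the mean: (64 + 41 + 60 + 70 + 10 + 52 + 97 + 4 + 6 + 84 + 23 + 47 + 91) / 13 = 49.9231
Step 2: Compute squared deviations from the mean:
  (64 - 49.9231)^2 = 198.1598
  (41 - 49.9231)^2 = 79.6213
  (60 - 49.9231)^2 = 101.5444
  (70 - 49.9231)^2 = 403.0828
  (10 - 49.9231)^2 = 1593.8521
  (52 - 49.9231)^2 = 4.3136
  (97 - 49.9231)^2 = 2216.2367
  (4 - 49.9231)^2 = 2108.929
  (6 - 49.9231)^2 = 1929.2367
  (84 - 49.9231)^2 = 1161.2367
  (23 - 49.9231)^2 = 724.8521
  (47 - 49.9231)^2 = 8.5444
  (91 - 49.9231)^2 = 1687.3136
Step 3: Sum of squared deviations = 12216.9231
Step 4: Sample variance = 12216.9231 / 12 = 1018.0769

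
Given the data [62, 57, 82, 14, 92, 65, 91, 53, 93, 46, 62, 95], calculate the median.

63.5

Step 1: Sort the data in ascending order: [14, 46, 53, 57, 62, 62, 65, 82, 91, 92, 93, 95]
Step 2: The number of values is n = 12.
Step 3: Since n is even, the median is the average of positions 6 and 7:
  Median = (62 + 65) / 2 = 63.5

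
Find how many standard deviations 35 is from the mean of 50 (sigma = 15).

-1

Step 1: Recall the z-score formula: z = (x - mu) / sigma
Step 2: Substitute values: z = (35 - 50) / 15
Step 3: z = -15 / 15 = -1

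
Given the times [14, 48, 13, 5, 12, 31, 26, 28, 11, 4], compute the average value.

19.2

Step 1: Sum all values: 14 + 48 + 13 + 5 + 12 + 31 + 26 + 28 + 11 + 4 = 192
Step 2: Count the number of values: n = 10
Step 3: Mean = sum / n = 192 / 10 = 19.2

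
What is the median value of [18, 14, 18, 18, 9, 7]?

16

Step 1: Sort the data in ascending order: [7, 9, 14, 18, 18, 18]
Step 2: The number of values is n = 6.
Step 3: Since n is even, the median is the average of positions 3 and 4:
  Median = (14 + 18) / 2 = 16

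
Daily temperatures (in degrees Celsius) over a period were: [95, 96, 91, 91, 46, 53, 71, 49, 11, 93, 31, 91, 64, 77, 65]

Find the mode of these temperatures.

91

Step 1: Count the frequency of each value:
  11: appears 1 time(s)
  31: appears 1 time(s)
  46: appears 1 time(s)
  49: appears 1 time(s)
  53: appears 1 time(s)
  64: appears 1 time(s)
  65: appears 1 time(s)
  71: appears 1 time(s)
  77: appears 1 time(s)
  91: appears 3 time(s)
  93: appears 1 time(s)
  95: appears 1 time(s)
  96: appears 1 time(s)
Step 2: The value 91 appears most frequently (3 times).
Step 3: Mode = 91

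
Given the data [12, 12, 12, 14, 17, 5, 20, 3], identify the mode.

12

Step 1: Count the frequency of each value:
  3: appears 1 time(s)
  5: appears 1 time(s)
  12: appears 3 time(s)
  14: appears 1 time(s)
  17: appears 1 time(s)
  20: appears 1 time(s)
Step 2: The value 12 appears most frequently (3 times).
Step 3: Mode = 12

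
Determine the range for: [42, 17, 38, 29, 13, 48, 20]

35

Step 1: Identify the maximum value: max = 48
Step 2: Identify the minimum value: min = 13
Step 3: Range = max - min = 48 - 13 = 35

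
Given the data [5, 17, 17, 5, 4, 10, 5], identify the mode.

5

Step 1: Count the frequency of each value:
  4: appears 1 time(s)
  5: appears 3 time(s)
  10: appears 1 time(s)
  17: appears 2 time(s)
Step 2: The value 5 appears most frequently (3 times).
Step 3: Mode = 5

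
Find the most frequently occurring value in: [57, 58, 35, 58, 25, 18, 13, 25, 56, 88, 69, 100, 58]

58

Step 1: Count the frequency of each value:
  13: appears 1 time(s)
  18: appears 1 time(s)
  25: appears 2 time(s)
  35: appears 1 time(s)
  56: appears 1 time(s)
  57: appears 1 time(s)
  58: appears 3 time(s)
  69: appears 1 time(s)
  88: appears 1 time(s)
  100: appears 1 time(s)
Step 2: The value 58 appears most frequently (3 times).
Step 3: Mode = 58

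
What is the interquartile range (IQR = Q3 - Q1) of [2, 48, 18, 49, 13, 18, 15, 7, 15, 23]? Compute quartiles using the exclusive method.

17.75

Step 1: Sort the data: [2, 7, 13, 15, 15, 18, 18, 23, 48, 49]
Step 2: n = 10
Step 3: Using the exclusive quartile method:
  Q1 = 11.5
  Q2 (median) = 16.5
  Q3 = 29.25
  IQR = Q3 - Q1 = 29.25 - 11.5 = 17.75
Step 4: IQR = 17.75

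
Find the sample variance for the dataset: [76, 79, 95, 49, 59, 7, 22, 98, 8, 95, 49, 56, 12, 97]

1176.6813

Step 1: Compute the mean: (76 + 79 + 95 + 49 + 59 + 7 + 22 + 98 + 8 + 95 + 49 + 56 + 12 + 97) / 14 = 57.2857
Step 2: Compute squared deviations from the mean:
  (76 - 57.2857)^2 = 350.2245
  (79 - 57.2857)^2 = 471.5102
  (95 - 57.2857)^2 = 1422.3673
  (49 - 57.2857)^2 = 68.6531
  (59 - 57.2857)^2 = 2.9388
  (7 - 57.2857)^2 = 2528.6531
  (22 - 57.2857)^2 = 1245.0816
  (98 - 57.2857)^2 = 1657.6531
  (8 - 57.2857)^2 = 2429.0816
  (95 - 57.2857)^2 = 1422.3673
  (49 - 57.2857)^2 = 68.6531
  (56 - 57.2857)^2 = 1.6531
  (12 - 57.2857)^2 = 2050.7959
  (97 - 57.2857)^2 = 1577.2245
Step 3: Sum of squared deviations = 15296.8571
Step 4: Sample variance = 15296.8571 / 13 = 1176.6813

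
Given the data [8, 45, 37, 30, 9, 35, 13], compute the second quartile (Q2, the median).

30

Step 1: Sort the data: [8, 9, 13, 30, 35, 37, 45]
Step 2: n = 7
Step 3: Q2 is the median. Since n is odd, it is the middle value at position 4: 30
Step 4: Q2 = 30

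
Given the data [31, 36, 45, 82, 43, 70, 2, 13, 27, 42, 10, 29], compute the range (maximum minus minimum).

80

Step 1: Identify the maximum value: max = 82
Step 2: Identify the minimum value: min = 2
Step 3: Range = max - min = 82 - 2 = 80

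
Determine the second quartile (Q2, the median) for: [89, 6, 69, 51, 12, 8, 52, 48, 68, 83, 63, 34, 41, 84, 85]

52

Step 1: Sort the data: [6, 8, 12, 34, 41, 48, 51, 52, 63, 68, 69, 83, 84, 85, 89]
Step 2: n = 15
Step 3: Q2 is the median. Since n is odd, it is the middle value at position 8: 52
Step 4: Q2 = 52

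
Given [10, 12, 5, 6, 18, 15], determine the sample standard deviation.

5.0596

Step 1: Compute the mean: 11
Step 2: Sum of squared deviations from the mean: 128
Step 3: Sample variance = 128 / 5 = 25.6
Step 4: Standard deviation = sqrt(25.6) = 5.0596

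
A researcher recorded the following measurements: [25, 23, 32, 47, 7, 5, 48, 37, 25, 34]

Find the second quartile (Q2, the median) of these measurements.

28.5

Step 1: Sort the data: [5, 7, 23, 25, 25, 32, 34, 37, 47, 48]
Step 2: n = 10
Step 3: Q2 is the median. Since n is even, it is the average of the values at positions 5 and 6:
  Q2 = (25 + 32) / 2 = 28.5
Step 4: Q2 = 28.5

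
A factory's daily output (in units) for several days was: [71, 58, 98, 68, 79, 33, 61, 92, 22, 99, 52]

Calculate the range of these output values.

77

Step 1: Identify the maximum value: max = 99
Step 2: Identify the minimum value: min = 22
Step 3: Range = max - min = 99 - 22 = 77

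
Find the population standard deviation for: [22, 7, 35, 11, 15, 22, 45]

12.4884

Step 1: Compute the mean: 22.4286
Step 2: Sum of squared deviations from the mean: 1091.7143
Step 3: Population variance = 1091.7143 / 7 = 155.9592
Step 4: Standard deviation = sqrt(155.9592) = 12.4884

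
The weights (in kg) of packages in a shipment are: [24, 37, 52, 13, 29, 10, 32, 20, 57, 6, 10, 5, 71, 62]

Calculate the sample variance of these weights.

491.8022

Step 1: Compute the mean: (24 + 37 + 52 + 13 + 29 + 10 + 32 + 20 + 57 + 6 + 10 + 5 + 71 + 62) / 14 = 30.5714
Step 2: Compute squared deviations from the mean:
  (24 - 30.5714)^2 = 43.1837
  (37 - 30.5714)^2 = 41.3265
  (52 - 30.5714)^2 = 459.1837
  (13 - 30.5714)^2 = 308.7551
  (29 - 30.5714)^2 = 2.4694
  (10 - 30.5714)^2 = 423.1837
  (32 - 30.5714)^2 = 2.0408
  (20 - 30.5714)^2 = 111.7551
  (57 - 30.5714)^2 = 698.4694
  (6 - 30.5714)^2 = 603.7551
  (10 - 30.5714)^2 = 423.1837
  (5 - 30.5714)^2 = 653.898
  (71 - 30.5714)^2 = 1634.4694
  (62 - 30.5714)^2 = 987.7551
Step 3: Sum of squared deviations = 6393.4286
Step 4: Sample variance = 6393.4286 / 13 = 491.8022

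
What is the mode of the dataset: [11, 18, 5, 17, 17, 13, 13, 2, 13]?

13

Step 1: Count the frequency of each value:
  2: appears 1 time(s)
  5: appears 1 time(s)
  11: appears 1 time(s)
  13: appears 3 time(s)
  17: appears 2 time(s)
  18: appears 1 time(s)
Step 2: The value 13 appears most frequently (3 times).
Step 3: Mode = 13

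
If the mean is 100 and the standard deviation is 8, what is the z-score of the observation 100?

0

Step 1: Recall the z-score formula: z = (x - mu) / sigma
Step 2: Substitute values: z = (100 - 100) / 8
Step 3: z = 0 / 8 = 0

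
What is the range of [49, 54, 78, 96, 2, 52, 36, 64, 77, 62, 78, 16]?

94

Step 1: Identify the maximum value: max = 96
Step 2: Identify the minimum value: min = 2
Step 3: Range = max - min = 96 - 2 = 94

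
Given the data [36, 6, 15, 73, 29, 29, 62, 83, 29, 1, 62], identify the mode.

29

Step 1: Count the frequency of each value:
  1: appears 1 time(s)
  6: appears 1 time(s)
  15: appears 1 time(s)
  29: appears 3 time(s)
  36: appears 1 time(s)
  62: appears 2 time(s)
  73: appears 1 time(s)
  83: appears 1 time(s)
Step 2: The value 29 appears most frequently (3 times).
Step 3: Mode = 29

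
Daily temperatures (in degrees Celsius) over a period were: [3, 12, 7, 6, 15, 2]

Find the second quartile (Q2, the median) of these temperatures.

6.5

Step 1: Sort the data: [2, 3, 6, 7, 12, 15]
Step 2: n = 6
Step 3: Q2 is the median. Since n is even, it is the average of the values at positions 3 and 4:
  Q2 = (6 + 7) / 2 = 6.5
Step 4: Q2 = 6.5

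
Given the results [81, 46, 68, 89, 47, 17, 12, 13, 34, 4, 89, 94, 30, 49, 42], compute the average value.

47.6667

Step 1: Sum all values: 81 + 46 + 68 + 89 + 47 + 17 + 12 + 13 + 34 + 4 + 89 + 94 + 30 + 49 + 42 = 715
Step 2: Count the number of values: n = 15
Step 3: Mean = sum / n = 715 / 15 = 47.6667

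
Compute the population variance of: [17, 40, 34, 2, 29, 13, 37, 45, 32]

176.4444

Step 1: Compute the mean: (17 + 40 + 34 + 2 + 29 + 13 + 37 + 45 + 32) / 9 = 27.6667
Step 2: Compute squared deviations from the mean:
  (17 - 27.6667)^2 = 113.7778
  (40 - 27.6667)^2 = 152.1111
  (34 - 27.6667)^2 = 40.1111
  (2 - 27.6667)^2 = 658.7778
  (29 - 27.6667)^2 = 1.7778
  (13 - 27.6667)^2 = 215.1111
  (37 - 27.6667)^2 = 87.1111
  (45 - 27.6667)^2 = 300.4444
  (32 - 27.6667)^2 = 18.7778
Step 3: Sum of squared deviations = 1588
Step 4: Population variance = 1588 / 9 = 176.4444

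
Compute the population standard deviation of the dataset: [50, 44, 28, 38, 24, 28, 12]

11.9523

Step 1: Compute the mean: 32
Step 2: Sum of squared deviations from the mean: 1000
Step 3: Population variance = 1000 / 7 = 142.8571
Step 4: Standard deviation = sqrt(142.8571) = 11.9523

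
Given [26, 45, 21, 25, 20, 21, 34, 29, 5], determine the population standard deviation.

10.3004

Step 1: Compute the mean: 25.1111
Step 2: Sum of squared deviations from the mean: 954.8889
Step 3: Population variance = 954.8889 / 9 = 106.0988
Step 4: Standard deviation = sqrt(106.0988) = 10.3004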